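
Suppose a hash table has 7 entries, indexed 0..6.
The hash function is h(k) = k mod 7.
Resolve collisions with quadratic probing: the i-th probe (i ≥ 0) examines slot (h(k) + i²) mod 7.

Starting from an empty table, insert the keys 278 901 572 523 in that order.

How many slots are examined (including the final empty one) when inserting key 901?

278 hashes to 5; slot 5 is free -> place at 5.
901 hashes to 5; 5 taken -> place at 6.
572 hashes to 5; 5,6 taken -> place at 2.
523 hashes to 5; 5,6,2 taken -> place at 0.
Table: [523, -, 572, -, -, 278, 901]

2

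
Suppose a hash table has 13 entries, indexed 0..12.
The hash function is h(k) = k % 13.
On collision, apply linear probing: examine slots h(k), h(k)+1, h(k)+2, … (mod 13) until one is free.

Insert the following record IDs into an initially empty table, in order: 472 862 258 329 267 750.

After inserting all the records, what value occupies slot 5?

472 hashes to 4; slot 4 is free -> place at 4.
862 hashes to 4; 4 taken -> place at 5.
258 hashes to 11; slot 11 is free -> place at 11.
329 hashes to 4; 4,5 taken -> place at 6.
267 hashes to 7; slot 7 is free -> place at 7.
750 hashes to 9; slot 9 is free -> place at 9.
Table: [_, _, _, _, 472, 862, 329, 267, _, 750, _, 258, _]

862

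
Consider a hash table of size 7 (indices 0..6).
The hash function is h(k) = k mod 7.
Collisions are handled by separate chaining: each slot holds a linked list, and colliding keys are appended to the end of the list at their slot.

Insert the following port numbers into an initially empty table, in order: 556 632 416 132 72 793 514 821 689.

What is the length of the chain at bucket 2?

4

Insert 556: h=3, bucket 3 empty -> new chain.
Insert 632: h=2, bucket 2 empty -> new chain.
Insert 416: h=3, bucket 3 nonempty -> append to chain.
Insert 132: h=6, bucket 6 empty -> new chain.
Insert 72: h=2, bucket 2 nonempty -> append to chain.
Insert 793: h=2, bucket 2 nonempty -> append to chain.
Insert 514: h=3, bucket 3 nonempty -> append to chain.
Insert 821: h=2, bucket 2 nonempty -> append to chain.
Insert 689: h=3, bucket 3 nonempty -> append to chain.
Final buckets:
0: _
1: _
2: 632 -> 72 -> 793 -> 821
3: 556 -> 416 -> 514 -> 689
4: _
5: _
6: 132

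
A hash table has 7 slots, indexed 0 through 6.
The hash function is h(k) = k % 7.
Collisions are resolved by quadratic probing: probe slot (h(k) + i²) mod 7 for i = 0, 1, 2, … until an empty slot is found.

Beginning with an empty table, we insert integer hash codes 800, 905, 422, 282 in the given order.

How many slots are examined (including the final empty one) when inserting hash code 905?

2

Insert 800: h=2, slot 2 empty => index 2.
Insert 905: h=2, slot 2 occupied => index 3.
Insert 422: h=2, slots 2,3 occupied => index 6.
Insert 282: h=2, slots 2,3,6 occupied => index 4.
Table: [_, _, 800, 905, 282, _, 422]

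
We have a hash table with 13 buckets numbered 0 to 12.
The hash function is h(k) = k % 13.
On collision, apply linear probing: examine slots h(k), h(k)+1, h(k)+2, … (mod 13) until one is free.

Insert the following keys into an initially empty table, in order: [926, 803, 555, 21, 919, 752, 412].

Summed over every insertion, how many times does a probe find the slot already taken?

7

Insert 926: h=3, slot 3 empty → index 3.
Insert 803: h=10, slot 10 empty → index 10.
Insert 555: h=9, slot 9 empty → index 9.
Insert 21: h=8, slot 8 empty → index 8.
Insert 919: h=9, slots 9,10 occupied → index 11.
Insert 752: h=11, slot 11 occupied → index 12.
Insert 412: h=9, slots 9,10,11,12 occupied → index 0.
Table: [412, ., ., 926, ., ., ., ., 21, 555, 803, 919, 752]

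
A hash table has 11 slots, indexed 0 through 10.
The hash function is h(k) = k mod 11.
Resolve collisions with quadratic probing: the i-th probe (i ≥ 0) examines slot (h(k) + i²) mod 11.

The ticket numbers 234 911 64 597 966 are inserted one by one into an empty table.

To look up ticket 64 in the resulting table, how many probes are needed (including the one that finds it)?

Insert 234: h=3, slot 3 empty → index 3.
Insert 911: h=9, slot 9 empty → index 9.
Insert 64: h=9, slot 9 occupied → index 10.
Insert 597: h=3, slot 3 occupied → index 4.
Insert 966: h=9, slots 9,10 occupied → index 2.
Table: [∅, ∅, 966, 234, 597, ∅, ∅, ∅, ∅, 911, 64]
Lookup 64: h=9, probe 9,10 → found at 10.

2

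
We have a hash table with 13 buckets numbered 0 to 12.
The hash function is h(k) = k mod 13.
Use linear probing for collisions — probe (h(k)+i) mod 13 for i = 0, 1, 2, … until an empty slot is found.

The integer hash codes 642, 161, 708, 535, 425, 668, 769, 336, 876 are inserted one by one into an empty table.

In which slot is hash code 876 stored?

10

642: h=5 => slot 5
161: h=5, probe 5,6 => slot 6
708: h=6, probe 6,7 => slot 7
535: h=2 => slot 2
425: h=9 => slot 9
668: h=5, probe 5,6,7,8 => slot 8
769: h=2, probe 2,3 => slot 3
336: h=11 => slot 11
876: h=5, probe 5,6,7,8,9,10 => slot 10
Table: [., ., 535, 769, ., 642, 161, 708, 668, 425, 876, 336, .]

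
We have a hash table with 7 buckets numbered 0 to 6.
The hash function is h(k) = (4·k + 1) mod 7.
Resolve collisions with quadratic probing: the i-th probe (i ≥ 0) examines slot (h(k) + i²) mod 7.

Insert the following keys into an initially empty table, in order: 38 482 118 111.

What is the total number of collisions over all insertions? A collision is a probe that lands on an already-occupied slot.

3

38: h=6 → slot 6
482: h=4 → slot 4
118: h=4, probe 4,5 → slot 5
111: h=4, probe 4,5,1 → slot 1
Table: [∅, 111, ∅, ∅, 482, 118, 38]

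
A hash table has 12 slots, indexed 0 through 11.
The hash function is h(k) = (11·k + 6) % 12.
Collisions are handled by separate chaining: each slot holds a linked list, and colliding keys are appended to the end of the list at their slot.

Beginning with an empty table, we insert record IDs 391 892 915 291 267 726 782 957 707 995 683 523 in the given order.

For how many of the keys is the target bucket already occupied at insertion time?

5

Insert 391: h=11, bucket 11 empty -> new chain.
Insert 892: h=2, bucket 2 empty -> new chain.
Insert 915: h=3, bucket 3 empty -> new chain.
Insert 291: h=3, bucket 3 nonempty -> append to chain.
Insert 267: h=3, bucket 3 nonempty -> append to chain.
Insert 726: h=0, bucket 0 empty -> new chain.
Insert 782: h=4, bucket 4 empty -> new chain.
Insert 957: h=9, bucket 9 empty -> new chain.
Insert 707: h=7, bucket 7 empty -> new chain.
Insert 995: h=7, bucket 7 nonempty -> append to chain.
Insert 683: h=7, bucket 7 nonempty -> append to chain.
Insert 523: h=11, bucket 11 nonempty -> append to chain.
Final buckets:
0: 726
1: -
2: 892
3: 915 -> 291 -> 267
4: 782
5: -
6: -
7: 707 -> 995 -> 683
8: -
9: 957
10: -
11: 391 -> 523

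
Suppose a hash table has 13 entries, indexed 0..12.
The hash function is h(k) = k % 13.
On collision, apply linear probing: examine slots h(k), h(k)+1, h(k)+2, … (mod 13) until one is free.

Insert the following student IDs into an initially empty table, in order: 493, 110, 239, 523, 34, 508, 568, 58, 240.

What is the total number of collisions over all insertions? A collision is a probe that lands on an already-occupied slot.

5

493: h=12 → slot 12
110: h=6 → slot 6
239: h=5 → slot 5
523: h=3 → slot 3
34: h=8 → slot 8
508: h=1 → slot 1
568: h=9 → slot 9
58: h=6, probe 6,7 → slot 7
240: h=6, probe 6,7,8,9,10 → slot 10
Table: [_, 508, _, 523, _, 239, 110, 58, 34, 568, 240, _, 493]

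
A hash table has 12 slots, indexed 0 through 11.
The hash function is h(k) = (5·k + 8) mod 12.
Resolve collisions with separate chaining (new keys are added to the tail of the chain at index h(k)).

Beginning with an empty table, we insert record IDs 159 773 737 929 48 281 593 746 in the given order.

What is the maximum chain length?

159 -> bucket 11
773 -> bucket 9
737 -> bucket 9 (collision)
929 -> bucket 9 (collision)
48 -> bucket 8
281 -> bucket 9 (collision)
593 -> bucket 9 (collision)
746 -> bucket 6
Final buckets:
0: -
1: -
2: -
3: -
4: -
5: -
6: 746
7: -
8: 48
9: 773 -> 737 -> 929 -> 281 -> 593
10: -
11: 159

5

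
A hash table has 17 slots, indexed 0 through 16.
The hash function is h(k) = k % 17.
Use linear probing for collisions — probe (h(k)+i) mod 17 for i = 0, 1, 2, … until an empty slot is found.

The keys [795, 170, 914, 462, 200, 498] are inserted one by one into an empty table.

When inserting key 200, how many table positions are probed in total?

3

Insert 795: h=13, slot 13 empty => index 13.
Insert 170: h=0, slot 0 empty => index 0.
Insert 914: h=13, slot 13 occupied => index 14.
Insert 462: h=3, slot 3 empty => index 3.
Insert 200: h=13, slots 13,14 occupied => index 15.
Insert 498: h=5, slot 5 empty => index 5.
Table: [170, -, -, 462, -, 498, -, -, -, -, -, -, -, 795, 914, 200, -]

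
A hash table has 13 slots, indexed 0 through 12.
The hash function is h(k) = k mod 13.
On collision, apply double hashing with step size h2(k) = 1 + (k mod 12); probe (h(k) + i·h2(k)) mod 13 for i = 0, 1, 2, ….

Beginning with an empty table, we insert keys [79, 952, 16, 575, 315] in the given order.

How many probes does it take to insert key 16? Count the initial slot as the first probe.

79 hashes to 1; slot 1 is free → place at 1.
952 hashes to 3; slot 3 is free → place at 3.
16 hashes to 3, h2=5; 3 taken → place at 8.
575 hashes to 3, h2=12; 3 taken → place at 2.
315 hashes to 3, h2=4; 3 taken → place at 7.
Table: [∅, 79, 575, 952, ∅, ∅, ∅, 315, 16, ∅, ∅, ∅, ∅]

2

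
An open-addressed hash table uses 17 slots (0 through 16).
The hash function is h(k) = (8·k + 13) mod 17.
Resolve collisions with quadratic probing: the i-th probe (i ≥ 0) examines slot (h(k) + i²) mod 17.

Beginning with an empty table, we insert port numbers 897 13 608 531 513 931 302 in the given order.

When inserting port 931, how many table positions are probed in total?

4

Insert 897: h=15, slot 15 empty => index 15.
Insert 13: h=15, slot 15 occupied => index 16.
Insert 608: h=15, slots 15,16 occupied => index 2.
Insert 531: h=11, slot 11 empty => index 11.
Insert 513: h=3, slot 3 empty => index 3.
Insert 931: h=15, slots 15,16,2 occupied => index 7.
Insert 302: h=15, slots 15,16,2,7 occupied => index 14.
Table: [., ., 608, 513, ., ., ., 931, ., ., ., 531, ., ., 302, 897, 13]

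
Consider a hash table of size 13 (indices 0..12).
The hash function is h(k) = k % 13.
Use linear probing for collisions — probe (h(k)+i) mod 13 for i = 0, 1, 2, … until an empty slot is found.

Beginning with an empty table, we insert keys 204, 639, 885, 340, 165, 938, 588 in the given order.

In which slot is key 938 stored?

4

Insert 204: h=9, slot 9 empty -> index 9.
Insert 639: h=2, slot 2 empty -> index 2.
Insert 885: h=1, slot 1 empty -> index 1.
Insert 340: h=2, slot 2 occupied -> index 3.
Insert 165: h=9, slot 9 occupied -> index 10.
Insert 938: h=2, slots 2,3 occupied -> index 4.
Insert 588: h=3, slots 3,4 occupied -> index 5.
Table: [., 885, 639, 340, 938, 588, ., ., ., 204, 165, ., .]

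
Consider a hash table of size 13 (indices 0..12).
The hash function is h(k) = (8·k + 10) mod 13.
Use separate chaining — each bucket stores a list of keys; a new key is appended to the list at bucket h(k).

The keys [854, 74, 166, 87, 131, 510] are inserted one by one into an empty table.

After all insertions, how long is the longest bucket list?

854 -> bucket 4
74 -> bucket 4 (collision)
166 -> bucket 12
87 -> bucket 4 (collision)
131 -> bucket 5
510 -> bucket 8
Final buckets:
0: —
1: —
2: —
3: —
4: 854 -> 74 -> 87
5: 131
6: —
7: —
8: 510
9: —
10: —
11: —
12: 166

3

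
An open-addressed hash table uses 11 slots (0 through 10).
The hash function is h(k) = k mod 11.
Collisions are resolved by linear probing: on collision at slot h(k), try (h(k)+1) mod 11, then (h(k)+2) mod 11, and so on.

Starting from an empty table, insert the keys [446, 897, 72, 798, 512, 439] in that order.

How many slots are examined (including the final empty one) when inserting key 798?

446 hashes to 6; slot 6 is free => place at 6.
897 hashes to 6; 6 taken => place at 7.
72 hashes to 6; 6,7 taken => place at 8.
798 hashes to 6; 6,7,8 taken => place at 9.
512 hashes to 6; 6,7,8,9 taken => place at 10.
439 hashes to 10; 10 taken => place at 0.
Table: [439, ∅, ∅, ∅, ∅, ∅, 446, 897, 72, 798, 512]

4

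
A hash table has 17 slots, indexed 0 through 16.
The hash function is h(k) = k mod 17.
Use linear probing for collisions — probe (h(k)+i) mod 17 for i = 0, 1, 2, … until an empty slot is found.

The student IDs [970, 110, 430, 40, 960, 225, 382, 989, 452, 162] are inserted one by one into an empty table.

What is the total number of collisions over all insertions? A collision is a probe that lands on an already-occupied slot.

7

Insert 970: h=1, slot 1 empty => index 1.
Insert 110: h=8, slot 8 empty => index 8.
Insert 430: h=5, slot 5 empty => index 5.
Insert 40: h=6, slot 6 empty => index 6.
Insert 960: h=8, slot 8 occupied => index 9.
Insert 225: h=4, slot 4 empty => index 4.
Insert 382: h=8, slots 8,9 occupied => index 10.
Insert 989: h=3, slot 3 empty => index 3.
Insert 452: h=10, slot 10 occupied => index 11.
Insert 162: h=9, slots 9,10,11 occupied => index 12.
Table: [∅, 970, ∅, 989, 225, 430, 40, ∅, 110, 960, 382, 452, 162, ∅, ∅, ∅, ∅]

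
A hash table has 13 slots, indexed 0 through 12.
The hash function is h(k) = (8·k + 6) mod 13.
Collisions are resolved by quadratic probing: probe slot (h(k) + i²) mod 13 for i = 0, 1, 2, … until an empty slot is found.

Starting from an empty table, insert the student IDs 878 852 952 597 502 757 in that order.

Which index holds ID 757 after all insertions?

878: h=10 → slot 10
852: h=10, probe 10,11 → slot 11
952: h=4 → slot 4
597: h=11, probe 11,12 → slot 12
502: h=5 → slot 5
757: h=4, probe 4,5,8 → slot 8
Table: [-, -, -, -, 952, 502, -, -, 757, -, 878, 852, 597]

8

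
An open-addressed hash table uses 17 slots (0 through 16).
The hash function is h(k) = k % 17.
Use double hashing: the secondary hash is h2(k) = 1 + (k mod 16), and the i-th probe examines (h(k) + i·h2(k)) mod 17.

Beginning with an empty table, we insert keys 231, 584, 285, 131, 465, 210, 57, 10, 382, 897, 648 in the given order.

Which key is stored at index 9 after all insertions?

Insert 231: h=10, slot 10 empty → index 10.
Insert 584: h=6, slot 6 empty → index 6.
Insert 285: h=13, slot 13 empty → index 13.
Insert 131: h=12, slot 12 empty → index 12.
Insert 465: h=6, h2=2, slot 6 occupied → index 8.
Insert 210: h=6, h2=3, slot 6 occupied → index 9.
Insert 57: h=6, h2=10, slot 6 occupied → index 16.
Insert 10: h=10, h2=11, slot 10 occupied → index 4.
Insert 382: h=8, h2=15, slots 8,6,4 occupied → index 2.
Insert 897: h=13, h2=2, slot 13 occupied → index 15.
Insert 648: h=2, h2=9, slot 2 occupied → index 11.
Table: [., ., 382, ., 10, ., 584, ., 465, 210, 231, 648, 131, 285, ., 897, 57]

210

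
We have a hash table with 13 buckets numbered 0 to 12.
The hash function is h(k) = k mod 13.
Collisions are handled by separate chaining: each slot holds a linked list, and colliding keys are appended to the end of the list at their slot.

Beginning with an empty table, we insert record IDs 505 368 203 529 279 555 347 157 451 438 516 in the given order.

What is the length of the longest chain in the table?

6

505 -> bucket 11
368 -> bucket 4
203 -> bucket 8
529 -> bucket 9
279 -> bucket 6
555 -> bucket 9 (collision)
347 -> bucket 9 (collision)
157 -> bucket 1
451 -> bucket 9 (collision)
438 -> bucket 9 (collision)
516 -> bucket 9 (collision)
Final buckets:
0: ∅
1: 157
2: ∅
3: ∅
4: 368
5: ∅
6: 279
7: ∅
8: 203
9: 529 -> 555 -> 347 -> 451 -> 438 -> 516
10: ∅
11: 505
12: ∅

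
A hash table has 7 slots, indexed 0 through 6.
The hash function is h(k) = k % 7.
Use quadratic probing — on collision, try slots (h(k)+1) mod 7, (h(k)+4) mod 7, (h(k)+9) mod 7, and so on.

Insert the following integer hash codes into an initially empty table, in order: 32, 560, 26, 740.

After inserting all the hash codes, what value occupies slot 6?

Insert 32: h=4, slot 4 empty -> index 4.
Insert 560: h=0, slot 0 empty -> index 0.
Insert 26: h=5, slot 5 empty -> index 5.
Insert 740: h=5, slot 5 occupied -> index 6.
Table: [560, —, —, —, 32, 26, 740]

740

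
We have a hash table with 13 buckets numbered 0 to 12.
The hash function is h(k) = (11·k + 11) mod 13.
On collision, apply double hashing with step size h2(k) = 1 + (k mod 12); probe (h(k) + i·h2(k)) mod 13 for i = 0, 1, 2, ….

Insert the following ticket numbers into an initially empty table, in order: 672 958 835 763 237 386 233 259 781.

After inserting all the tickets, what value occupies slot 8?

259

672: h=6 → slot 6
958: h=6, h2=11, probe 6,4 → slot 4
835: h=5 → slot 5
763: h=6, h2=8, probe 6,1 → slot 1
237: h=5, h2=10, probe 5,2 → slot 2
386: h=6, h2=3, probe 6,9 → slot 9
233: h=0 → slot 0
259: h=0, h2=8, probe 0,8 → slot 8
781: h=9, h2=2, probe 9,11 → slot 11
Table: [233, 763, 237, _, 958, 835, 672, _, 259, 386, _, 781, _]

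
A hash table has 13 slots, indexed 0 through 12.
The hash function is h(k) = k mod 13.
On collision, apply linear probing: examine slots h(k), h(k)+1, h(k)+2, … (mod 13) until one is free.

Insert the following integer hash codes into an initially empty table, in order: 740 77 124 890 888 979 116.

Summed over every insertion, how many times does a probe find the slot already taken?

740 hashes to 12; slot 12 is free => place at 12.
77 hashes to 12; 12 taken => place at 0.
124 hashes to 7; slot 7 is free => place at 7.
890 hashes to 6; slot 6 is free => place at 6.
888 hashes to 4; slot 4 is free => place at 4.
979 hashes to 4; 4 taken => place at 5.
116 hashes to 12; 12,0 taken => place at 1.
Table: [77, 116, —, —, 888, 979, 890, 124, —, —, —, —, 740]

4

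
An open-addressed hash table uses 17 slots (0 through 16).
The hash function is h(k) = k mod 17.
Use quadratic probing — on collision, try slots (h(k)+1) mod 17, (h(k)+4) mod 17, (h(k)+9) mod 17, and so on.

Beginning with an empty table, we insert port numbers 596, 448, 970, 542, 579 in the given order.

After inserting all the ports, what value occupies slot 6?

Insert 596: h=1, slot 1 empty -> index 1.
Insert 448: h=6, slot 6 empty -> index 6.
Insert 970: h=1, slot 1 occupied -> index 2.
Insert 542: h=15, slot 15 empty -> index 15.
Insert 579: h=1, slots 1,2 occupied -> index 5.
Table: [∅, 596, 970, ∅, ∅, 579, 448, ∅, ∅, ∅, ∅, ∅, ∅, ∅, ∅, 542, ∅]

448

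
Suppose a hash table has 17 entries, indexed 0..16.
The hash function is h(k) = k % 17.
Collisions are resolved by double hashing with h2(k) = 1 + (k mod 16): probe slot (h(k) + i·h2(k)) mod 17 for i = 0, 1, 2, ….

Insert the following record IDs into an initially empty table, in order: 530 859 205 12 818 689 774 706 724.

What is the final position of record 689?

Insert 530: h=3, slot 3 empty → index 3.
Insert 859: h=9, slot 9 empty → index 9.
Insert 205: h=1, slot 1 empty → index 1.
Insert 12: h=12, slot 12 empty → index 12.
Insert 818: h=2, slot 2 empty → index 2.
Insert 689: h=9, h2=2, slot 9 occupied → index 11.
Insert 774: h=9, h2=7, slot 9 occupied → index 16.
Insert 706: h=9, h2=3, slots 9,12 occupied → index 15.
Insert 724: h=10, slot 10 empty → index 10.
Table: [∅, 205, 818, 530, ∅, ∅, ∅, ∅, ∅, 859, 724, 689, 12, ∅, ∅, 706, 774]

11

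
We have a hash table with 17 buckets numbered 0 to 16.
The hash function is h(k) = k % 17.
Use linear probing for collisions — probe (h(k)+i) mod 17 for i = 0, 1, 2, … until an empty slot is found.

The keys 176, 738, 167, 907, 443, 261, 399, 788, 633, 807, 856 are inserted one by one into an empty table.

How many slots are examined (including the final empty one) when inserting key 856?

8

176 hashes to 6; slot 6 is free -> place at 6.
738 hashes to 7; slot 7 is free -> place at 7.
167 hashes to 14; slot 14 is free -> place at 14.
907 hashes to 6; 6,7 taken -> place at 8.
443 hashes to 1; slot 1 is free -> place at 1.
261 hashes to 6; 6,7,8 taken -> place at 9.
399 hashes to 8; 8,9 taken -> place at 10.
788 hashes to 6; 6,7,8,9,10 taken -> place at 11.
633 hashes to 4; slot 4 is free -> place at 4.
807 hashes to 8; 8,9,10,11 taken -> place at 12.
856 hashes to 6; 6,7,8,9,10,11,12 taken -> place at 13.
Table: [_, 443, _, _, 633, _, 176, 738, 907, 261, 399, 788, 807, 856, 167, _, _]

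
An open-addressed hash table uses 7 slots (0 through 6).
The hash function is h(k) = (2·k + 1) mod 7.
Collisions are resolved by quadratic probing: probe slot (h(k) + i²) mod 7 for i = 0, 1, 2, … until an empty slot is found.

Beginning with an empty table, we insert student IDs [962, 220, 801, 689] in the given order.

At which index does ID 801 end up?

4

Insert 962: h=0, slot 0 empty -> index 0.
Insert 220: h=0, slot 0 occupied -> index 1.
Insert 801: h=0, slots 0,1 occupied -> index 4.
Insert 689: h=0, slots 0,1,4 occupied -> index 2.
Table: [962, 220, 689, ., 801, ., .]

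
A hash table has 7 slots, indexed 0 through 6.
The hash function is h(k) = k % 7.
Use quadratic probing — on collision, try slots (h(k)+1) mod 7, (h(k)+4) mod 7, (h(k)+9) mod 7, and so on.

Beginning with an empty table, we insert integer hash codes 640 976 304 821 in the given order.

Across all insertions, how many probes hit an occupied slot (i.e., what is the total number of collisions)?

3

640 hashes to 3; slot 3 is free → place at 3.
976 hashes to 3; 3 taken → place at 4.
304 hashes to 3; 3,4 taken → place at 0.
821 hashes to 2; slot 2 is free → place at 2.
Table: [304, ., 821, 640, 976, ., .]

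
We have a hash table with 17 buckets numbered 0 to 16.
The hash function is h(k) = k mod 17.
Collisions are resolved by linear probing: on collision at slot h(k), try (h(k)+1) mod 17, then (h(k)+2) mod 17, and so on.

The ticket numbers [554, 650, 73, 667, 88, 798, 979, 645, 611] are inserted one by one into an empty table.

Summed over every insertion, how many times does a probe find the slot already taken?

6

554: h=10 => slot 10
650: h=4 => slot 4
73: h=5 => slot 5
667: h=4, probe 4,5,6 => slot 6
88: h=3 => slot 3
798: h=16 => slot 16
979: h=10, probe 10,11 => slot 11
645: h=16, probe 16,0 => slot 0
611: h=16, probe 16,0,1 => slot 1
Table: [645, 611, —, 88, 650, 73, 667, —, —, —, 554, 979, —, —, —, —, 798]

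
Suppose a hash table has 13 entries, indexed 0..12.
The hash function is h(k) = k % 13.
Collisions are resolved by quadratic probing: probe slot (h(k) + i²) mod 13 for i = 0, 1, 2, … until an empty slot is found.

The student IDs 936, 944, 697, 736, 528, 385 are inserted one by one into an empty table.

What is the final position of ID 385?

11

936: h=0 → slot 0
944: h=8 → slot 8
697: h=8, probe 8,9 → slot 9
736: h=8, probe 8,9,12 → slot 12
528: h=8, probe 8,9,12,4 → slot 4
385: h=8, probe 8,9,12,4,11 → slot 11
Table: [936, —, —, —, 528, —, —, —, 944, 697, —, 385, 736]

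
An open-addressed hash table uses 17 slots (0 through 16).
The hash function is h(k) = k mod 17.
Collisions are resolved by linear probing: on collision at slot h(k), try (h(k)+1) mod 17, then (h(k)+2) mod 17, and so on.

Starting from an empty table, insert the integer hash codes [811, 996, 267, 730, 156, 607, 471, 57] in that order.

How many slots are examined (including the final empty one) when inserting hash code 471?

811: h=12 → slot 12
996: h=10 → slot 10
267: h=12, probe 12,13 → slot 13
730: h=16 → slot 16
156: h=3 → slot 3
607: h=12, probe 12,13,14 → slot 14
471: h=12, probe 12,13,14,15 → slot 15
57: h=6 → slot 6
Table: [∅, ∅, ∅, 156, ∅, ∅, 57, ∅, ∅, ∅, 996, ∅, 811, 267, 607, 471, 730]

4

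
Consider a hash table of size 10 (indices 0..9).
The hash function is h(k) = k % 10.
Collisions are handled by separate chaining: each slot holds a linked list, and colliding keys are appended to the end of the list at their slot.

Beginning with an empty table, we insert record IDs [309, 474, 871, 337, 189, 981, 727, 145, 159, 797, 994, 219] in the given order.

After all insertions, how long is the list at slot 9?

309 → bucket 9
474 → bucket 4
871 → bucket 1
337 → bucket 7
189 → bucket 9 (collision)
981 → bucket 1 (collision)
727 → bucket 7 (collision)
145 → bucket 5
159 → bucket 9 (collision)
797 → bucket 7 (collision)
994 → bucket 4 (collision)
219 → bucket 9 (collision)
Final buckets:
0: _
1: 871 -> 981
2: _
3: _
4: 474 -> 994
5: 145
6: _
7: 337 -> 727 -> 797
8: _
9: 309 -> 189 -> 159 -> 219

4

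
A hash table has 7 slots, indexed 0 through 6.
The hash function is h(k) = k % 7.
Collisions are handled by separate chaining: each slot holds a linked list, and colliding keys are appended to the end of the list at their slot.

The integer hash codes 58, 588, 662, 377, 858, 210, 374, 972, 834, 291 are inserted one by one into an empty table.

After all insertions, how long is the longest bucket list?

3

Insert 58: h=2, bucket 2 empty → new chain.
Insert 588: h=0, bucket 0 empty → new chain.
Insert 662: h=4, bucket 4 empty → new chain.
Insert 377: h=6, bucket 6 empty → new chain.
Insert 858: h=4, bucket 4 nonempty → append to chain.
Insert 210: h=0, bucket 0 nonempty → append to chain.
Insert 374: h=3, bucket 3 empty → new chain.
Insert 972: h=6, bucket 6 nonempty → append to chain.
Insert 834: h=1, bucket 1 empty → new chain.
Insert 291: h=4, bucket 4 nonempty → append to chain.
Final buckets:
0: 588 -> 210
1: 834
2: 58
3: 374
4: 662 -> 858 -> 291
5: ∅
6: 377 -> 972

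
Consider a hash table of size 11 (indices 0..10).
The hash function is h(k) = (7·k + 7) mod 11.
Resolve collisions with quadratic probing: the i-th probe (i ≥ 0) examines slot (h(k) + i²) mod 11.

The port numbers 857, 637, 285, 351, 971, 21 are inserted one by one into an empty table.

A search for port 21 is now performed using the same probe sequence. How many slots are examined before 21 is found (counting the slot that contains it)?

5

857: h=0 → slot 0
637: h=0, probe 0,1 → slot 1
285: h=0, probe 0,1,4 → slot 4
351: h=0, probe 0,1,4,9 → slot 9
971: h=6 → slot 6
21: h=0, probe 0,1,4,9,5 → slot 5
Table: [857, 637, -, -, 285, 21, 971, -, -, 351, -]
Lookup 21: h=0, probe 0,1,4,9,5 → found at 5.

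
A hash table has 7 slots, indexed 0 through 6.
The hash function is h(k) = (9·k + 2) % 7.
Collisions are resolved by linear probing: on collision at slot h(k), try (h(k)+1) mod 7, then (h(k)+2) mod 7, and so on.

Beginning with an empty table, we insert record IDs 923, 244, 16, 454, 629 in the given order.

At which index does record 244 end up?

Insert 923: h=0, slot 0 empty -> index 0.
Insert 244: h=0, slot 0 occupied -> index 1.
Insert 16: h=6, slot 6 empty -> index 6.
Insert 454: h=0, slots 0,1 occupied -> index 2.
Insert 629: h=0, slots 0,1,2 occupied -> index 3.
Table: [923, 244, 454, 629, _, _, 16]

1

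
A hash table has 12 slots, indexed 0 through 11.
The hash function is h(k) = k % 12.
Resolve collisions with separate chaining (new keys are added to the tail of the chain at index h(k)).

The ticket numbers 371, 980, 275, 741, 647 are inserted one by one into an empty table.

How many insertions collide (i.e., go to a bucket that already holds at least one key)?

2

Insert 371: h=11, bucket 11 empty -> new chain.
Insert 980: h=8, bucket 8 empty -> new chain.
Insert 275: h=11, bucket 11 nonempty -> append to chain.
Insert 741: h=9, bucket 9 empty -> new chain.
Insert 647: h=11, bucket 11 nonempty -> append to chain.
Final buckets:
0: —
1: —
2: —
3: —
4: —
5: —
6: —
7: —
8: 980
9: 741
10: —
11: 371 -> 275 -> 647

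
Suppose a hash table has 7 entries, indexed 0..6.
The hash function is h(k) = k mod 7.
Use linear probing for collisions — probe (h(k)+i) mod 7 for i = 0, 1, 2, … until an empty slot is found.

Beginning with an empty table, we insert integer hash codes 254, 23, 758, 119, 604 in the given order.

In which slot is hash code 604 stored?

5

254 hashes to 2; slot 2 is free -> place at 2.
23 hashes to 2; 2 taken -> place at 3.
758 hashes to 2; 2,3 taken -> place at 4.
119 hashes to 0; slot 0 is free -> place at 0.
604 hashes to 2; 2,3,4 taken -> place at 5.
Table: [119, _, 254, 23, 758, 604, _]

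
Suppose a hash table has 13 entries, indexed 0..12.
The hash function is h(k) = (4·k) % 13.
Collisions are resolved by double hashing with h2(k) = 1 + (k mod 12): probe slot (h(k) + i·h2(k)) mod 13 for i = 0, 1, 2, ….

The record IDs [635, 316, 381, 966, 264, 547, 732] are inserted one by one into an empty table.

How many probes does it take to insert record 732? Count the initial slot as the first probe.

4

Insert 635: h=5, slot 5 empty → index 5.
Insert 316: h=3, slot 3 empty → index 3.
Insert 381: h=3, h2=10, slot 3 occupied → index 0.
Insert 966: h=3, h2=7, slot 3 occupied → index 10.
Insert 264: h=3, h2=1, slot 3 occupied → index 4.
Insert 547: h=4, h2=8, slot 4 occupied → index 12.
Insert 732: h=3, h2=1, slots 3,4,5 occupied → index 6.
Table: [381, ∅, ∅, 316, 264, 635, 732, ∅, ∅, ∅, 966, ∅, 547]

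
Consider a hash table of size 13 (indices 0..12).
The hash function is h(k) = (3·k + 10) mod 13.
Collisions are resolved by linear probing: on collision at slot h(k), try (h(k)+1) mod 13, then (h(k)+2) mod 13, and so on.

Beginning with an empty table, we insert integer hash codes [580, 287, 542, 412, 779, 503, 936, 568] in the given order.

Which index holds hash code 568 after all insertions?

Insert 580: h=8, slot 8 empty -> index 8.
Insert 287: h=0, slot 0 empty -> index 0.
Insert 542: h=11, slot 11 empty -> index 11.
Insert 412: h=11, slot 11 occupied -> index 12.
Insert 779: h=7, slot 7 empty -> index 7.
Insert 503: h=11, slots 11,12,0 occupied -> index 1.
Insert 936: h=10, slot 10 empty -> index 10.
Insert 568: h=11, slots 11,12,0,1 occupied -> index 2.
Table: [287, 503, 568, ∅, ∅, ∅, ∅, 779, 580, ∅, 936, 542, 412]

2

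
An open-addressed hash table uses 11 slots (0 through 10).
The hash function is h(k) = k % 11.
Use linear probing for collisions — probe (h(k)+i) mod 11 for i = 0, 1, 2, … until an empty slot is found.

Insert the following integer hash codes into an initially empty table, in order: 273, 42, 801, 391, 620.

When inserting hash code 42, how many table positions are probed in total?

2

273 hashes to 9; slot 9 is free => place at 9.
42 hashes to 9; 9 taken => place at 10.
801 hashes to 9; 9,10 taken => place at 0.
391 hashes to 6; slot 6 is free => place at 6.
620 hashes to 4; slot 4 is free => place at 4.
Table: [801, —, —, —, 620, —, 391, —, —, 273, 42]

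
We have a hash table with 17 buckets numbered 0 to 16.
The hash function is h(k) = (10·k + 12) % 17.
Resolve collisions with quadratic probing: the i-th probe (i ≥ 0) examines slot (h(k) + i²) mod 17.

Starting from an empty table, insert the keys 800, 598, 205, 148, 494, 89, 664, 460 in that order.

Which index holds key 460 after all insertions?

800 hashes to 5; slot 5 is free → place at 5.
598 hashes to 8; slot 8 is free → place at 8.
205 hashes to 5; 5 taken → place at 6.
148 hashes to 13; slot 13 is free → place at 13.
494 hashes to 5; 5,6 taken → place at 9.
89 hashes to 1; slot 1 is free → place at 1.
664 hashes to 5; 5,6,9 taken → place at 14.
460 hashes to 5; 5,6,9,14 taken → place at 4.
Table: [_, 89, _, _, 460, 800, 205, _, 598, 494, _, _, _, 148, 664, _, _]

4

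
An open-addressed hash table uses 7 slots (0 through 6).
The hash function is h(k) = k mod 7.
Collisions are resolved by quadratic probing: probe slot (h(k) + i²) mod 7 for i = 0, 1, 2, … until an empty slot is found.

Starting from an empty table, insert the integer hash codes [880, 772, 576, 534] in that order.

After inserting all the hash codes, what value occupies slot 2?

772

880: h=5 → slot 5
772: h=2 → slot 2
576: h=2, probe 2,3 → slot 3
534: h=2, probe 2,3,6 → slot 6
Table: [-, -, 772, 576, -, 880, 534]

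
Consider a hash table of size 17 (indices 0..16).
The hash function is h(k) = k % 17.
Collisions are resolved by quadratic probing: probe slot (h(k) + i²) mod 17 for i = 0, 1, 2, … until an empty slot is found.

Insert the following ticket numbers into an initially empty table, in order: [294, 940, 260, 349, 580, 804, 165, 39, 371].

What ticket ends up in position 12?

294 hashes to 5; slot 5 is free → place at 5.
940 hashes to 5; 5 taken → place at 6.
260 hashes to 5; 5,6 taken → place at 9.
349 hashes to 9; 9 taken → place at 10.
580 hashes to 2; slot 2 is free → place at 2.
804 hashes to 5; 5,6,9 taken → place at 14.
165 hashes to 12; slot 12 is free → place at 12.
39 hashes to 5; 5,6,9,14 taken → place at 4.
371 hashes to 14; 14 taken → place at 15.
Table: [—, —, 580, —, 39, 294, 940, —, —, 260, 349, —, 165, —, 804, 371, —]

165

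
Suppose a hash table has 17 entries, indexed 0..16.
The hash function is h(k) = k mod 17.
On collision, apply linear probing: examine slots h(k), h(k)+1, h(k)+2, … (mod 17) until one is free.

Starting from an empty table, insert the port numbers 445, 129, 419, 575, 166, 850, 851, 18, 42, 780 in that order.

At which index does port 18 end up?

2

Insert 445: h=3, slot 3 empty => index 3.
Insert 129: h=10, slot 10 empty => index 10.
Insert 419: h=11, slot 11 empty => index 11.
Insert 575: h=14, slot 14 empty => index 14.
Insert 166: h=13, slot 13 empty => index 13.
Insert 850: h=0, slot 0 empty => index 0.
Insert 851: h=1, slot 1 empty => index 1.
Insert 18: h=1, slot 1 occupied => index 2.
Insert 42: h=8, slot 8 empty => index 8.
Insert 780: h=15, slot 15 empty => index 15.
Table: [850, 851, 18, 445, ., ., ., ., 42, ., 129, 419, ., 166, 575, 780, .]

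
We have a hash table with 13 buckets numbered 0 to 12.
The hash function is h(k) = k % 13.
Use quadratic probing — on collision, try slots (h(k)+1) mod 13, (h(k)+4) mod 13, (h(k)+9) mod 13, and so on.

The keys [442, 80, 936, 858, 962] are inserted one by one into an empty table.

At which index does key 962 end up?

442 hashes to 0; slot 0 is free → place at 0.
80 hashes to 2; slot 2 is free → place at 2.
936 hashes to 0; 0 taken → place at 1.
858 hashes to 0; 0,1 taken → place at 4.
962 hashes to 0; 0,1,4 taken → place at 9.
Table: [442, 936, 80, -, 858, -, -, -, -, 962, -, -, -]

9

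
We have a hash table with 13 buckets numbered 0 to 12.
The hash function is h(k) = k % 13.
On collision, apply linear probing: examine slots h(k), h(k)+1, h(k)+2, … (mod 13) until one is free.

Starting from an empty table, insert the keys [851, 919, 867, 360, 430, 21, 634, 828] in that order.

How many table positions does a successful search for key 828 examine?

851: h=6 → slot 6
919: h=9 → slot 9
867: h=9, probe 9,10 → slot 10
360: h=9, probe 9,10,11 → slot 11
430: h=1 → slot 1
21: h=8 → slot 8
634: h=10, probe 10,11,12 → slot 12
828: h=9, probe 9,10,11,12,0 → slot 0
Table: [828, 430, —, —, —, —, 851, —, 21, 919, 867, 360, 634]
Lookup 828: h=9, probe 9,10,11,12,0 → found at 0.

5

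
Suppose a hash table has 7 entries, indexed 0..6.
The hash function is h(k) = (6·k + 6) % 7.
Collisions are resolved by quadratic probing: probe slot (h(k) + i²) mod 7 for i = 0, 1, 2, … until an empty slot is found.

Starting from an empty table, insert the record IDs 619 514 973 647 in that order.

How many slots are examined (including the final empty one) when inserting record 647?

Insert 619: h=3, slot 3 empty => index 3.
Insert 514: h=3, slot 3 occupied => index 4.
Insert 973: h=6, slot 6 empty => index 6.
Insert 647: h=3, slots 3,4 occupied => index 0.
Table: [647, —, —, 619, 514, —, 973]

3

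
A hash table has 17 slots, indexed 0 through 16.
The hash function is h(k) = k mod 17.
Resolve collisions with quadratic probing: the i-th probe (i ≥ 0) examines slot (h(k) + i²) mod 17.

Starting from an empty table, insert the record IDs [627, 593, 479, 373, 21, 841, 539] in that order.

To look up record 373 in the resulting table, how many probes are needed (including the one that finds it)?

Insert 627: h=15, slot 15 empty => index 15.
Insert 593: h=15, slot 15 occupied => index 16.
Insert 479: h=3, slot 3 empty => index 3.
Insert 373: h=16, slot 16 occupied => index 0.
Insert 21: h=4, slot 4 empty => index 4.
Insert 841: h=8, slot 8 empty => index 8.
Insert 539: h=12, slot 12 empty => index 12.
Table: [373, ∅, ∅, 479, 21, ∅, ∅, ∅, 841, ∅, ∅, ∅, 539, ∅, ∅, 627, 593]
Lookup 373: h=16, probe 16,0 → found at 0.

2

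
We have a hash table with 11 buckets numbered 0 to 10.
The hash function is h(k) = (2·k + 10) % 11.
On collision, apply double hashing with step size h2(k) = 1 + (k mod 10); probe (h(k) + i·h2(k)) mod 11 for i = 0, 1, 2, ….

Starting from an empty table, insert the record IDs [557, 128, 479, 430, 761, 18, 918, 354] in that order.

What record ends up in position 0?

128

557: h=2 → slot 2
128: h=2, h2=9, probe 2,0 → slot 0
479: h=0, h2=10, probe 0,10 → slot 10
430: h=1 → slot 1
761: h=3 → slot 3
18: h=2, h2=9, probe 2,0,9 → slot 9
918: h=9, h2=9, probe 9,7 → slot 7
354: h=3, h2=5, probe 3,8 → slot 8
Table: [128, 430, 557, 761, ∅, ∅, ∅, 918, 354, 18, 479]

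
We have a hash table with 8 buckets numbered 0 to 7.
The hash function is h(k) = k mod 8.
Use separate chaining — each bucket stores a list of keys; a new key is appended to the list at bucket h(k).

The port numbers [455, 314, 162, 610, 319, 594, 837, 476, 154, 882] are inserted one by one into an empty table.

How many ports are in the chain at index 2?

6

455 -> bucket 7
314 -> bucket 2
162 -> bucket 2 (collision)
610 -> bucket 2 (collision)
319 -> bucket 7 (collision)
594 -> bucket 2 (collision)
837 -> bucket 5
476 -> bucket 4
154 -> bucket 2 (collision)
882 -> bucket 2 (collision)
Final buckets:
0: .
1: .
2: 314 -> 162 -> 610 -> 594 -> 154 -> 882
3: .
4: 476
5: 837
6: .
7: 455 -> 319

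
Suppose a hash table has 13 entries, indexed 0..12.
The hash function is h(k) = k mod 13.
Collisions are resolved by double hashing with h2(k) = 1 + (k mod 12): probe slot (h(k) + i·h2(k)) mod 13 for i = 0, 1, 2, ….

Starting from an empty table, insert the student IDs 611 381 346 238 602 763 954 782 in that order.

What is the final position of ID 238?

2

Insert 611: h=0, slot 0 empty → index 0.
Insert 381: h=4, slot 4 empty → index 4.
Insert 346: h=8, slot 8 empty → index 8.
Insert 238: h=4, h2=11, slot 4 occupied → index 2.
Insert 602: h=4, h2=3, slot 4 occupied → index 7.
Insert 763: h=9, slot 9 empty → index 9.
Insert 954: h=5, slot 5 empty → index 5.
Insert 782: h=2, h2=3, slots 2,5,8 occupied → index 11.
Table: [611, -, 238, -, 381, 954, -, 602, 346, 763, -, 782, -]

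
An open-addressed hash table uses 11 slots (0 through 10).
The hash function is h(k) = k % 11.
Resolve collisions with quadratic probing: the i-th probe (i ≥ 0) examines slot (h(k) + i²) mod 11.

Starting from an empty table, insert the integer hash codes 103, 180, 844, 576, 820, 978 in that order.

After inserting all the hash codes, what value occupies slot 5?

103 hashes to 4; slot 4 is free -> place at 4.
180 hashes to 4; 4 taken -> place at 5.
844 hashes to 8; slot 8 is free -> place at 8.
576 hashes to 4; 4,5,8 taken -> place at 2.
820 hashes to 6; slot 6 is free -> place at 6.
978 hashes to 10; slot 10 is free -> place at 10.
Table: [∅, ∅, 576, ∅, 103, 180, 820, ∅, 844, ∅, 978]

180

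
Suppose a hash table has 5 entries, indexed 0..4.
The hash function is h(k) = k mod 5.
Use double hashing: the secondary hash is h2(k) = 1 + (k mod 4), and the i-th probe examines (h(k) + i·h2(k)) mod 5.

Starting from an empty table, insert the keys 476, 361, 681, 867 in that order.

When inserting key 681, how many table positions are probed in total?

476: h=1 → slot 1
361: h=1, h2=2, probe 1,3 → slot 3
681: h=1, h2=2, probe 1,3,0 → slot 0
867: h=2 → slot 2
Table: [681, 476, 867, 361, .]

3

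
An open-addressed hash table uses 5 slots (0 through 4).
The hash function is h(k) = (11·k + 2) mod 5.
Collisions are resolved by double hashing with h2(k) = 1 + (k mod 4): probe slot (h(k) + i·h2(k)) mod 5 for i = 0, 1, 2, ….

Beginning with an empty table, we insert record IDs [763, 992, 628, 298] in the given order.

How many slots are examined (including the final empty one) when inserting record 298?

Insert 763: h=0, slot 0 empty -> index 0.
Insert 992: h=4, slot 4 empty -> index 4.
Insert 628: h=0, h2=1, slot 0 occupied -> index 1.
Insert 298: h=0, h2=3, slot 0 occupied -> index 3.
Table: [763, 628, ., 298, 992]

2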